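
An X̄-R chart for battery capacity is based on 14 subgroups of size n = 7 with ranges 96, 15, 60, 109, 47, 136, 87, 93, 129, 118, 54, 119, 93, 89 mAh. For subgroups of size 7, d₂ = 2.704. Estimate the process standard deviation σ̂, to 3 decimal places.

32.888

R̄ = (96 + 15 + 60 + 109 + 47 + 136 + 87 + 93 + 129 + 118 + 54 + 119 + 93 + 89) / 14 = 88.9286
σ̂ = R̄ / d₂ = 88.9286 / 2.704 = 32.8878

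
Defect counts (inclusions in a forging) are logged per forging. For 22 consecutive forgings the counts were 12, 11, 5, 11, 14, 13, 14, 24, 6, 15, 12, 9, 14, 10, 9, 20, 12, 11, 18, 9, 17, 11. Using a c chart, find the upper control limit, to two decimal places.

23.24

c̄ = (12 + 11 + 5 + 11 + 14 + 13 + 14 + 24 + 6 + 15 + 12 + 9 + 14 + 10 + 9 + 20 + 12 + 11 + 18 + 9 + 17 + 11) / 22 = 277 / 22 = 12.5909
UCL = c̄ + 3√c̄ = 12.5909 + 3 × √12.5909 = 12.5909 + 3 × 3.5484 = 23.2360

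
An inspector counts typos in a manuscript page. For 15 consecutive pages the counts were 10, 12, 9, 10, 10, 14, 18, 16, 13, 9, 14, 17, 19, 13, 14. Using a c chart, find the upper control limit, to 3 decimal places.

c̄ = (10 + 12 + 9 + 10 + 10 + 14 + 18 + 16 + 13 + 9 + 14 + 17 + 19 + 13 + 14) / 15 = 198 / 15 = 13.2000
UCL = c̄ + 3√c̄ = 13.2000 + 3 × √13.2000 = 13.2000 + 3 × 3.6332 = 24.0995

24.100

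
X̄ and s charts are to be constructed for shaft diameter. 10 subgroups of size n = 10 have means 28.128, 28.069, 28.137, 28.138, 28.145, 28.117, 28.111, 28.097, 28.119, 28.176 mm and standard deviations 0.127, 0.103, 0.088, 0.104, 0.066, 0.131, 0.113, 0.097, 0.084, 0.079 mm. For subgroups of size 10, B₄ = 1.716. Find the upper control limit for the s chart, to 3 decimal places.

0.170

s̄ = (0.127 + 0.103 + 0.088 + 0.104 + 0.066 + 0.131 + 0.113 + 0.097 + 0.084 + 0.079) / 10 = 0.0992
UCL_s = B₄·s̄ = 1.716 × 0.0992 = 0.1702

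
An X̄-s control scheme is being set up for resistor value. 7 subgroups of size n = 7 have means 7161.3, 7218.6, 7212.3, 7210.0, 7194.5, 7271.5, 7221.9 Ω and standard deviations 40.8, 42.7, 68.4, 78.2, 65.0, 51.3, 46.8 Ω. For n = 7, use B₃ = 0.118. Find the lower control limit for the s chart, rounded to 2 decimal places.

s̄ = (40.8 + 42.7 + 68.4 + 78.2 + 65.0 + 51.3 + 46.8) / 7 = 56.1714
LCL_s = B₃·s̄ = 0.118 × 56.1714 = 6.6282

6.63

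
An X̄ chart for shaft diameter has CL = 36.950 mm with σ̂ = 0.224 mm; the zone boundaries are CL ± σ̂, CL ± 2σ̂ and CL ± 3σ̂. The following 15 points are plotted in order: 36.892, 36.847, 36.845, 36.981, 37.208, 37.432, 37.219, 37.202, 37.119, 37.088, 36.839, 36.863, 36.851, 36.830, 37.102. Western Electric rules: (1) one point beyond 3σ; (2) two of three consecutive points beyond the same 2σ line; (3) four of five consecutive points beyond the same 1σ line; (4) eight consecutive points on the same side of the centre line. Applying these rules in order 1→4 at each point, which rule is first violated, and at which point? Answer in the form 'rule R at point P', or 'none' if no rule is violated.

rule 3 at point 8

Zone of each point (C = within 1σ̂, B = 1σ̂–2σ̂, A = 2σ̂–3σ̂, * = beyond 3σ̂; sign = side of CL): 1:-C, 2:-C, 3:-C, 4:+C, 5:+B, 6:+A, 7:+B, 8:+B, 9:+C, 10:+C, 11:-C, 12:-C, 13:-C, 14:-C, 15:+C
Rule 3 (four of five consecutive points beyond the same 1σ limit) is satisfied at point 8.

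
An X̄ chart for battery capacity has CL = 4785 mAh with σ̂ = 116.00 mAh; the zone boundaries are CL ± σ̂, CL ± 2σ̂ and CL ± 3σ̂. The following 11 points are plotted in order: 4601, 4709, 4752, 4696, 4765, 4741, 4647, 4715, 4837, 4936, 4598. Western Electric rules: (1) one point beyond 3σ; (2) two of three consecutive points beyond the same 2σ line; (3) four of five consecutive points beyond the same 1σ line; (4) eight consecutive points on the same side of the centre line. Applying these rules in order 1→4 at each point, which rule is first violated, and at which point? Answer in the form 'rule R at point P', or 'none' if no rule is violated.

Zone of each point (C = within 1σ̂, B = 1σ̂–2σ̂, A = 2σ̂–3σ̂, * = beyond 3σ̂; sign = side of CL): 1:-B, 2:-C, 3:-C, 4:-C, 5:-C, 6:-C, 7:-B, 8:-C, 9:+C, 10:+B, 11:-B
Rule 4 (eight consecutive points on the same side of the centre line) is satisfied at point 8.

rule 4 at point 8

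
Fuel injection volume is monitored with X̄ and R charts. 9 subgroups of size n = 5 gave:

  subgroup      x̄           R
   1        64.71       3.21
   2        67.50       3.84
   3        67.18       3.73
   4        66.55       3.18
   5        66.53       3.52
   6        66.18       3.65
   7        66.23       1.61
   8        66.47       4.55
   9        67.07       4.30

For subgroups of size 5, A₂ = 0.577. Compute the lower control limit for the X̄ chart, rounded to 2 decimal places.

X̄̄ = (64.71 + 67.50 + 67.18 + 66.55 + 66.53 + 66.18 + 66.23 + 66.47 + 67.07) / 9 = 598.4200 / 9 = 66.4911
R̄ = (3.21 + 3.84 + 3.73 + 3.18 + 3.52 + 3.65 + 1.61 + 4.55 + 4.30) / 9 = 31.5900 / 9 = 3.5100
LCL = X̄̄ − A₂·R̄ = 66.4911 − 0.577 × 3.5100 = 64.4658

64.47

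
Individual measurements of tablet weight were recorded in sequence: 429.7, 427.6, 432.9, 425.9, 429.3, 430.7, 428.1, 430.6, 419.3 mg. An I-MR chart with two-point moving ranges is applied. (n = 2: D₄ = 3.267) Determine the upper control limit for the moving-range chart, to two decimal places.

14.54

Moving ranges: 2.1, 5.3, 7.0, 3.4, 1.4, 2.6, 2.5, 11.3; M̄R̄ = 35.6000 / 8 = 4.4500
UCL_MR = D₄·M̄R̄ = 3.267 × 4.4500 = 14.5381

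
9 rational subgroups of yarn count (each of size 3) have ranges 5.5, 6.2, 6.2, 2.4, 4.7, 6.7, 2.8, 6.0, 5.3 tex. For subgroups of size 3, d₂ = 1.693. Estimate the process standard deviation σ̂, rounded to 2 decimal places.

R̄ = (5.5 + 6.2 + 6.2 + 2.4 + 4.7 + 6.7 + 2.8 + 6.0 + 5.3) / 9 = 5.0889
σ̂ = R̄ / d₂ = 5.0889 / 1.693 = 3.0058

3.01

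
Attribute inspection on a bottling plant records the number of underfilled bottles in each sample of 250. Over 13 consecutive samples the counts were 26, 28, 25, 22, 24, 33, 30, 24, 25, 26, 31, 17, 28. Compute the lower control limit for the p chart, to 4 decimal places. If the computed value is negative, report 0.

0.0463

p̄ = Σdᵢ / (k·n) = 339 / (13 × 250) = 0.10431
LCL = p̄ − 3·√(p̄(1−p̄)/n) = 0.10431 − 3 × 0.01933 = 0.04631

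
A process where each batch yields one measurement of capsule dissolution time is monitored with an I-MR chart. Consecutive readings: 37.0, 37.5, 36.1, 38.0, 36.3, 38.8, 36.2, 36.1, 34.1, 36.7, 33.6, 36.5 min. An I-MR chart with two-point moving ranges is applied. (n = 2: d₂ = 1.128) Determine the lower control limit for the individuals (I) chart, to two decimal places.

31.26

X̄ = (37.0 + 37.5 + 36.1 + 38.0 + 36.3 + 38.8 + 36.2 + 36.1 + 34.1 + 36.7 + 33.6 + 36.5) / 12 = 36.4083
Moving ranges: 0.5, 1.4, 1.9, 1.7, 2.5, 2.6, 0.1, 2.0, 2.6, 3.1, 2.9; M̄R̄ = 21.3000 / 11 = 1.9364
LCL = X̄ − 3·M̄R̄/d₂ = 36.4083 − 3 × 1.9364 / 1.128 = 31.2584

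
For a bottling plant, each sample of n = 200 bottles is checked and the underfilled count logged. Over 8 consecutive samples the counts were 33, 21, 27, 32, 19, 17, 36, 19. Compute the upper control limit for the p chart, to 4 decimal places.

p̄ = Σdᵢ / (k·n) = 204 / (8 × 200) = 0.12750
UCL = p̄ + 3·√(p̄(1−p̄)/n) = 0.12750 + 3 × √(0.12750×0.87250/200) = 0.12750 + 3 × 0.02358 = 0.19825

0.1983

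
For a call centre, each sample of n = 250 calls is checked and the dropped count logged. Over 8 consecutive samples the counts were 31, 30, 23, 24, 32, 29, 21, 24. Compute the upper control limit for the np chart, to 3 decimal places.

p̄ = Σdᵢ / (k·n) = 214 / (8 × 250) = 0.10700
UCL = np̄ + 3·√(np̄(1−p̄)) = 26.7500 + 3 × √(26.7500×0.89300) = 26.7500 + 3 × 4.8875 = 41.4125

41.413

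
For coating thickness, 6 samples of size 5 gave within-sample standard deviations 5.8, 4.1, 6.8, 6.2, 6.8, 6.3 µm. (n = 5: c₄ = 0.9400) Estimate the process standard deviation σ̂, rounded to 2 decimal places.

6.38

s̄ = (5.8 + 4.1 + 6.8 + 6.2 + 6.8 + 6.3) / 6 = 6.0000
σ̂ = s̄ / c₄ = 6.0000 / 0.9400 = 6.3830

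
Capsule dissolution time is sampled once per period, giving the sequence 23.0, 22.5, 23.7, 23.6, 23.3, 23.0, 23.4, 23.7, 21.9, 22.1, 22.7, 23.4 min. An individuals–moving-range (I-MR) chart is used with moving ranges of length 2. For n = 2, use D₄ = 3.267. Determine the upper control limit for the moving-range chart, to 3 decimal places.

1.901

Moving ranges: 0.5, 1.2, 0.1, 0.3, 0.3, 0.4, 0.3, 1.8, 0.2, 0.6, 0.7; M̄R̄ = 6.4000 / 11 = 0.5818
UCL_MR = D₄·M̄R̄ = 3.267 × 0.5818 = 1.9008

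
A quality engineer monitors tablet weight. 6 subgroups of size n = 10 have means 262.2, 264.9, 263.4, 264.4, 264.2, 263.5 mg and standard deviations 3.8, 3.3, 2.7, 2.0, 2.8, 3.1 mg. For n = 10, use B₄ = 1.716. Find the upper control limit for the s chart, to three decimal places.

s̄ = (3.8 + 3.3 + 2.7 + 2.0 + 2.8 + 3.1) / 6 = 2.9500
UCL_s = B₄·s̄ = 1.716 × 2.9500 = 5.0622

5.062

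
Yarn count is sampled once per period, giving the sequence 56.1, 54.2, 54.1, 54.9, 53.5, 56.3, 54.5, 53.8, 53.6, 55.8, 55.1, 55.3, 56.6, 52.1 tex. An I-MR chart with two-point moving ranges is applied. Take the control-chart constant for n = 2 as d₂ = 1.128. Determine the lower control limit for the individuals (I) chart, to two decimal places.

50.90

X̄ = (56.1 + 54.2 + 54.1 + 54.9 + 53.5 + 56.3 + 54.5 + 53.8 + 53.6 + 55.8 + 55.1 + 55.3 + 56.6 + 52.1) / 14 = 54.7071
Moving ranges: 1.9, 0.1, 0.8, 1.4, 2.8, 1.8, 0.7, 0.2, 2.2, 0.7, 0.2, 1.3, 4.5; M̄R̄ = 18.6000 / 13 = 1.4308
LCL = X̄ − 3·M̄R̄/d₂ = 54.7071 − 3 × 1.4308 / 1.128 = 50.9019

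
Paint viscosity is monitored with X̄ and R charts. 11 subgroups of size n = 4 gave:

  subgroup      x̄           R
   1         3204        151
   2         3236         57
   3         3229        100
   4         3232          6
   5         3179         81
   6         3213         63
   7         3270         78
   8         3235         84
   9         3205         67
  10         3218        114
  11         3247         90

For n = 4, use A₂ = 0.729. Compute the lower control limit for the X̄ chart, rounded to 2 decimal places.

X̄̄ = (3204 + 3236 + 3229 + 3232 + 3179 + 3213 + 3270 + 3235 + 3205 + 3218 + 3247) / 11 = 35468.0000 / 11 = 3224.3636
R̄ = (151 + 57 + 100 + 6 + 81 + 63 + 78 + 84 + 67 + 114 + 90) / 11 = 891.0000 / 11 = 81.0000
LCL = X̄̄ − A₂·R̄ = 3224.3636 − 0.729 × 81.0000 = 3165.3146

3165.31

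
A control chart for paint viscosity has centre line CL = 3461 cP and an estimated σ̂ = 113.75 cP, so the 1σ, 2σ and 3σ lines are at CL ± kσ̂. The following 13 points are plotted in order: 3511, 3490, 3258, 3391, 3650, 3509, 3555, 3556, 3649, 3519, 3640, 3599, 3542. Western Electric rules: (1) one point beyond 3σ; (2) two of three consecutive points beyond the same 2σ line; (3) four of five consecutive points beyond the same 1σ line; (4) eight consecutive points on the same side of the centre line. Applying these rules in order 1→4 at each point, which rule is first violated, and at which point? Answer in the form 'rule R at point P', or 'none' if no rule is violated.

rule 4 at point 12

Zone of each point (C = within 1σ̂, B = 1σ̂–2σ̂, A = 2σ̂–3σ̂, * = beyond 3σ̂; sign = side of CL): 1:+C, 2:+C, 3:-B, 4:-C, 5:+B, 6:+C, 7:+C, 8:+C, 9:+B, 10:+C, 11:+B, 12:+B, 13:+C
Rule 4 (eight consecutive points on the same side of the centre line) is satisfied at point 12.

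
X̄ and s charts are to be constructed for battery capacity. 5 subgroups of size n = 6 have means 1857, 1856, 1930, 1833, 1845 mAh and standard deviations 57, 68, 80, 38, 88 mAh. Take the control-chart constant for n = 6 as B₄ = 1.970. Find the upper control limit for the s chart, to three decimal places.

s̄ = (57 + 68 + 80 + 38 + 88) / 5 = 66.2000
UCL_s = B₄·s̄ = 1.970 × 66.2000 = 130.4140

130.414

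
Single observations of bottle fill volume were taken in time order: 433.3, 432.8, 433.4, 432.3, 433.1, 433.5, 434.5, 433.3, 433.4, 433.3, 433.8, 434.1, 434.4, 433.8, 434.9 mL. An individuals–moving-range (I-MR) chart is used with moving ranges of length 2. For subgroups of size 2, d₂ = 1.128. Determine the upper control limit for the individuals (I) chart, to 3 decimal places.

X̄ = (433.3 + 432.8 + 433.4 + 432.3 + 433.1 + 433.5 + 434.5 + 433.3 + 433.4 + 433.3 + 433.8 + 434.1 + 434.4 + 433.8 + 434.9) / 15 = 433.5933
Moving ranges: 0.5, 0.6, 1.1, 0.8, 0.4, 1.0, 1.2, 0.1, 0.1, 0.5, 0.3, 0.3, 0.6, 1.1; M̄R̄ = 8.6000 / 14 = 0.6143
UCL = X̄ + 3·M̄R̄/d₂ = 433.5933 + 3 × 0.6143 / 1.128 = 435.2271

435.227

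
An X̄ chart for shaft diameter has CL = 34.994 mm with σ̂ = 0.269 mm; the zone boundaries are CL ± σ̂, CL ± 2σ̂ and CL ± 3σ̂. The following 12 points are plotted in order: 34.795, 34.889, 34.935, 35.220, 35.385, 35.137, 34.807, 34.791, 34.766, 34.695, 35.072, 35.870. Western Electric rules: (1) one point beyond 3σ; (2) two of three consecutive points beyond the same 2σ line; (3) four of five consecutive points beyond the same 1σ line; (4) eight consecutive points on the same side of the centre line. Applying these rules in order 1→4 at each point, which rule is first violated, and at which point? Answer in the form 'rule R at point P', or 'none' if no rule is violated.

Zone of each point (C = within 1σ̂, B = 1σ̂–2σ̂, A = 2σ̂–3σ̂, * = beyond 3σ̂; sign = side of CL): 1:-C, 2:-C, 3:-C, 4:+C, 5:+B, 6:+C, 7:-C, 8:-C, 9:-C, 10:-B, 11:+C, 12:+*
Rule 1 (one point beyond the 3σ limits) is satisfied at point 12.

rule 1 at point 12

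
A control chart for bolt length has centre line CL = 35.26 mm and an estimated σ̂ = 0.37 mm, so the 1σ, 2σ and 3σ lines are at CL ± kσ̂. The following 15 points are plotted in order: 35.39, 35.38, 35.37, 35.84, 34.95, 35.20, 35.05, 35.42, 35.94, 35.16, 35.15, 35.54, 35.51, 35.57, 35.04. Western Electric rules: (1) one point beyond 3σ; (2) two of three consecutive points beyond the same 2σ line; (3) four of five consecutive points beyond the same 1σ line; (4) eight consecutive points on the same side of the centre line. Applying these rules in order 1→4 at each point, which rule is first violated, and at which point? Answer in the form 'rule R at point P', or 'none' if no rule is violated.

none

Zone of each point (C = within 1σ̂, B = 1σ̂–2σ̂, A = 2σ̂–3σ̂, * = beyond 3σ̂; sign = side of CL): 1:+C, 2:+C, 3:+C, 4:+B, 5:-C, 6:-C, 7:-C, 8:+C, 9:+B, 10:-C, 11:-C, 12:+C, 13:+C, 14:+C, 15:-C
No rule fires across all 15 points.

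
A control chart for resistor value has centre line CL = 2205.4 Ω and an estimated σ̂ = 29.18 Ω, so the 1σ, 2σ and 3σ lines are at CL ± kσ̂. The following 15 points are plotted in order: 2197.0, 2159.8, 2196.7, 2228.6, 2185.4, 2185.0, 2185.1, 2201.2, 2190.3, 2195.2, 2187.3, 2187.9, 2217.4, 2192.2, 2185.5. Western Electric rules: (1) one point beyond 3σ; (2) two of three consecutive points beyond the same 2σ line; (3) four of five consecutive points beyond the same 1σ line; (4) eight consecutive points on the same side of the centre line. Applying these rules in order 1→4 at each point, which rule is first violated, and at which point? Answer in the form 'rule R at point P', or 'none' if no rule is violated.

rule 4 at point 12

Zone of each point (C = within 1σ̂, B = 1σ̂–2σ̂, A = 2σ̂–3σ̂, * = beyond 3σ̂; sign = side of CL): 1:-C, 2:-B, 3:-C, 4:+C, 5:-C, 6:-C, 7:-C, 8:-C, 9:-C, 10:-C, 11:-C, 12:-C, 13:+C, 14:-C, 15:-C
Rule 4 (eight consecutive points on the same side of the centre line) is satisfied at point 12.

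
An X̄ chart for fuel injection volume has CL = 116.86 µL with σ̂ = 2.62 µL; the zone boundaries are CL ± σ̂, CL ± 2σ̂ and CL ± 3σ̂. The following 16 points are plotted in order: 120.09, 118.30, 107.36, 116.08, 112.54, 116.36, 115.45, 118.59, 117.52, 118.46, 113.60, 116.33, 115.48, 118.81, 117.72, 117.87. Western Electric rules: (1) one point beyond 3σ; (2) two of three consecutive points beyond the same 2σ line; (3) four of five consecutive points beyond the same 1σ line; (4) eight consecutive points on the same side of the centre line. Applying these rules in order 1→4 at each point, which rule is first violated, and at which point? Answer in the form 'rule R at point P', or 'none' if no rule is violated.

Zone of each point (C = within 1σ̂, B = 1σ̂–2σ̂, A = 2σ̂–3σ̂, * = beyond 3σ̂; sign = side of CL): 1:+B, 2:+C, 3:-*, 4:-C, 5:-B, 6:-C, 7:-C, 8:+C, 9:+C, 10:+C, 11:-B, 12:-C, 13:-C, 14:+C, 15:+C, 16:+C
Rule 1 (one point beyond the 3σ limits) is satisfied at point 3.

rule 1 at point 3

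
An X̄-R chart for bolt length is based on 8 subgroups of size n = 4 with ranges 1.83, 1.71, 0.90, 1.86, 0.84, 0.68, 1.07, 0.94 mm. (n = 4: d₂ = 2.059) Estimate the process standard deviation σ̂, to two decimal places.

0.60

R̄ = (1.83 + 1.71 + 0.90 + 1.86 + 0.84 + 0.68 + 1.07 + 0.94) / 8 = 1.2288
σ̂ = R̄ / d₂ = 1.2288 / 2.059 = 0.5968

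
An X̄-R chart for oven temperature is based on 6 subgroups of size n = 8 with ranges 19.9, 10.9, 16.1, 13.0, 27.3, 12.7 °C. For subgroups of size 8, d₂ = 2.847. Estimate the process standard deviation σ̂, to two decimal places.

5.85

R̄ = (19.9 + 10.9 + 16.1 + 13.0 + 27.3 + 12.7) / 6 = 16.6500
σ̂ = R̄ / d₂ = 16.6500 / 2.847 = 5.8483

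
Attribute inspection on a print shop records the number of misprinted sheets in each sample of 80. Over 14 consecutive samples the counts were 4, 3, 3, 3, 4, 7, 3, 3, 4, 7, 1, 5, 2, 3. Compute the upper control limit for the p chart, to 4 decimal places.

p̄ = Σdᵢ / (k·n) = 52 / (14 × 80) = 0.04643
UCL = p̄ + 3·√(p̄(1−p̄)/n) = 0.04643 + 3 × √(0.04643×0.95357/80) = 0.04643 + 3 × 0.02352 = 0.11700

0.1170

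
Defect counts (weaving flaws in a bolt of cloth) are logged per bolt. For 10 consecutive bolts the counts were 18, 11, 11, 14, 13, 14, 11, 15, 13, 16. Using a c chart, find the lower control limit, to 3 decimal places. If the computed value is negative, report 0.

c̄ = (18 + 11 + 11 + 14 + 13 + 14 + 11 + 15 + 13 + 16) / 10 = 136 / 10 = 13.6000
LCL = c̄ − 3√c̄ = 13.6000 − 3 × 3.6878 = 2.5365

2.537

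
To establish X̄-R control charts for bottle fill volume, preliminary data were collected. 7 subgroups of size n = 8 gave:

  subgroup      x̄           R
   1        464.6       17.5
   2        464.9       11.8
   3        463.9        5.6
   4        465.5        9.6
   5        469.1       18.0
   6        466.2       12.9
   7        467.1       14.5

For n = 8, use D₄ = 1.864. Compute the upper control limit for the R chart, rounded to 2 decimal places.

R̄ = (17.5 + 11.8 + 5.6 + 9.6 + 18.0 + 12.9 + 14.5) / 7 = 89.9000 / 7 = 12.8429
UCL_R = D₄·R̄ = 1.864 × 12.8429 = 23.9391

23.94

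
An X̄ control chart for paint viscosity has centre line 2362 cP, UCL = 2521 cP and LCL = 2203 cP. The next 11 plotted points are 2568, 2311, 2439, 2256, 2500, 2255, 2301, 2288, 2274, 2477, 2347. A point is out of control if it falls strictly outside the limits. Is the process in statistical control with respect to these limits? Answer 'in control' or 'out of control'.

out of control

Compare each point to [2203, 2521]: sample 1 = 2568 > UCL.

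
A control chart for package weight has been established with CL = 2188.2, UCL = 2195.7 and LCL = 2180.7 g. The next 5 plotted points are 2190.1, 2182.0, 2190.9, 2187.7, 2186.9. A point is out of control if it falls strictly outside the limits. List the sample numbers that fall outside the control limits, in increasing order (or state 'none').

none

All 5 points lie within [2180.7, 2195.7].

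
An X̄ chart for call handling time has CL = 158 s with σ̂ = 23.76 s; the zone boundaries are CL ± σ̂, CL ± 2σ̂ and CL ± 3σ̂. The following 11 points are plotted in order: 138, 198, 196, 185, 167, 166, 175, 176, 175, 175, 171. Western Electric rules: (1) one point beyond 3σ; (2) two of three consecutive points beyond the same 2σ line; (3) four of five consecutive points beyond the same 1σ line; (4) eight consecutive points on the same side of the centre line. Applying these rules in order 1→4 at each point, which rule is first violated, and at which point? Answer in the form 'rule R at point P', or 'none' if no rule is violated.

Zone of each point (C = within 1σ̂, B = 1σ̂–2σ̂, A = 2σ̂–3σ̂, * = beyond 3σ̂; sign = side of CL): 1:-C, 2:+B, 3:+B, 4:+B, 5:+C, 6:+C, 7:+C, 8:+C, 9:+C, 10:+C, 11:+C
Rule 4 (eight consecutive points on the same side of the centre line) is satisfied at point 9.

rule 4 at point 9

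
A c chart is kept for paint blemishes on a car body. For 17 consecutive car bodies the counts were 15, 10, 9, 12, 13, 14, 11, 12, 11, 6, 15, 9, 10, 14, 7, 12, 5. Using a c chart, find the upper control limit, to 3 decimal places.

c̄ = (15 + 10 + 9 + 12 + 13 + 14 + 11 + 12 + 11 + 6 + 15 + 9 + 10 + 14 + 7 + 12 + 5) / 17 = 185 / 17 = 10.8824
UCL = c̄ + 3√c̄ = 10.8824 + 3 × √10.8824 = 10.8824 + 3 × 3.2988 = 20.7789

20.779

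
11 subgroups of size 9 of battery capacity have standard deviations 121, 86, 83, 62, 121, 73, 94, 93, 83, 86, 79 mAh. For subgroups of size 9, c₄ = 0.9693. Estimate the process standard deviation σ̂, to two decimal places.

s̄ = (121 + 86 + 83 + 62 + 121 + 73 + 94 + 93 + 83 + 86 + 79) / 11 = 89.1818
σ̂ = s̄ / c₄ = 89.1818 / 0.9693 = 92.0064

92.01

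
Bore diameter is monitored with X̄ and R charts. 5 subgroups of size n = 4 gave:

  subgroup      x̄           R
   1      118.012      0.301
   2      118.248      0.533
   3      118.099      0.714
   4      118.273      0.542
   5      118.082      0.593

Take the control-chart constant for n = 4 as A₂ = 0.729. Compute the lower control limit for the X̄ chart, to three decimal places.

X̄̄ = (118.012 + 118.248 + 118.099 + 118.273 + 118.082) / 5 = 590.7140 / 5 = 118.1428
R̄ = (0.301 + 0.533 + 0.714 + 0.542 + 0.593) / 5 = 2.6830 / 5 = 0.5366
LCL = X̄̄ − A₂·R̄ = 118.1428 − 0.729 × 0.5366 = 117.7516

117.752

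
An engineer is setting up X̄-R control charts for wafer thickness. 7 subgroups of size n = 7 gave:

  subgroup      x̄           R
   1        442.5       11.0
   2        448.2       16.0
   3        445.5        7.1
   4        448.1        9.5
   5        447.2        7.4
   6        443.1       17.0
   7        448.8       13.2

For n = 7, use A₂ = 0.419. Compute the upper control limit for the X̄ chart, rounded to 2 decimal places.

451.06

X̄̄ = (442.5 + 448.2 + 445.5 + 448.1 + 447.2 + 443.1 + 448.8) / 7 = 3123.4000 / 7 = 446.2000
R̄ = (11.0 + 16.0 + 7.1 + 9.5 + 7.4 + 17.0 + 13.2) / 7 = 81.2000 / 7 = 11.6000
UCL = X̄̄ + A₂·R̄ = 446.2000 + 0.419 × 11.6000 = 451.0604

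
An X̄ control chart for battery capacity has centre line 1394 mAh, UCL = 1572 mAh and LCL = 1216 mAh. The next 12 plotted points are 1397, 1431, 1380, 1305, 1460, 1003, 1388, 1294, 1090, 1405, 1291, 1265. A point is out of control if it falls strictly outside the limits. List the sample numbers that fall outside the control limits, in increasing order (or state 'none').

Compare each point to [1216, 1572]: sample 6 = 1003 < LCL; sample 9 = 1090 < LCL.

6, 9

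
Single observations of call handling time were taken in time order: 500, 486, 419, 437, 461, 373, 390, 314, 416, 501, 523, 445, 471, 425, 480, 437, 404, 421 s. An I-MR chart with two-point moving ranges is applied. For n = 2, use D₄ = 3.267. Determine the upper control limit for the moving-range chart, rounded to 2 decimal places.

155.86

Moving ranges: 14, 67, 18, 24, 88, 17, 76, 102, 85, 22, 78, 26, 46, 55, 43, 33, 17; M̄R̄ = 811.0000 / 17 = 47.7059
UCL_MR = D₄·M̄R̄ = 3.267 × 47.7059 = 155.8551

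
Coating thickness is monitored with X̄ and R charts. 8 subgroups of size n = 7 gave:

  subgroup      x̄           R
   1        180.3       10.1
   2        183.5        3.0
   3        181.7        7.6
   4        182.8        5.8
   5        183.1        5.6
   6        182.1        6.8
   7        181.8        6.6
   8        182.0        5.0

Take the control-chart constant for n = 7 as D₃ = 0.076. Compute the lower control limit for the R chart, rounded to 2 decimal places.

R̄ = (10.1 + 3.0 + 7.6 + 5.8 + 5.6 + 6.8 + 6.6 + 5.0) / 8 = 50.5000 / 8 = 6.3125
LCL_R = D₃·R̄ = 0.076 × 6.3125 = 0.4798

0.48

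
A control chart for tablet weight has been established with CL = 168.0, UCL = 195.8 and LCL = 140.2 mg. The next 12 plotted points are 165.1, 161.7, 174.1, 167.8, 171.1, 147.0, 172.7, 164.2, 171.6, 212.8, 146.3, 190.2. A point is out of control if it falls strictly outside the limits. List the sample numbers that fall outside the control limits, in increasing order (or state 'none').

10

Compare each point to [140.2, 195.8]: sample 10 = 212.8 > UCL.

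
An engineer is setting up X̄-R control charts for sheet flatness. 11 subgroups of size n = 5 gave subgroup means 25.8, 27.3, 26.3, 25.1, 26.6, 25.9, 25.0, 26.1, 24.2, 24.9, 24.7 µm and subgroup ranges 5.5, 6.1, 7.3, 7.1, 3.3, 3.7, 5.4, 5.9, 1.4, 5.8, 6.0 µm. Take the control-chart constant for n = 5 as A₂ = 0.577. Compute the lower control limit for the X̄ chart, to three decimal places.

X̄̄ = (25.8 + 27.3 + 26.3 + 25.1 + 26.6 + 25.9 + 25.0 + 26.1 + 24.2 + 24.9 + 24.7) / 11 = 281.9000 / 11 = 25.6273
R̄ = (5.5 + 6.1 + 7.3 + 7.1 + 3.3 + 3.7 + 5.4 + 5.9 + 1.4 + 5.8 + 6.0) / 11 = 57.5000 / 11 = 5.2273
LCL = X̄̄ − A₂·R̄ = 25.6273 − 0.577 × 5.2273 = 22.6111

22.611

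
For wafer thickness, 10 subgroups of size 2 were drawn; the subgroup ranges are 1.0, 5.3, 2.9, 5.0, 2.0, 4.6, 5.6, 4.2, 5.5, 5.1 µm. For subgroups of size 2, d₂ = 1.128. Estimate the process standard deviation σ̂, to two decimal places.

3.65

R̄ = (1.0 + 5.3 + 2.9 + 5.0 + 2.0 + 4.6 + 5.6 + 4.2 + 5.5 + 5.1) / 10 = 4.1200
σ̂ = R̄ / d₂ = 4.1200 / 1.128 = 3.6525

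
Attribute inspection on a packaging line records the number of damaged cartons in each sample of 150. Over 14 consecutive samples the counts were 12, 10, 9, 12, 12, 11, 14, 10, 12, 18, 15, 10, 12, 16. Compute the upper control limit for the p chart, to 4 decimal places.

p̄ = Σdᵢ / (k·n) = 173 / (14 × 150) = 0.08238
UCL = p̄ + 3·√(p̄(1−p̄)/n) = 0.08238 + 3 × √(0.08238×0.91762/150) = 0.08238 + 3 × 0.02245 = 0.14973

0.1497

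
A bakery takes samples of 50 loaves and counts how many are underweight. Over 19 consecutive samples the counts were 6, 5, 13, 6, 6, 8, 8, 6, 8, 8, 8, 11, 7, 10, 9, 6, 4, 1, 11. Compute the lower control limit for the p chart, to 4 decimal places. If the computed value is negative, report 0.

0.0000

p̄ = Σdᵢ / (k·n) = 141 / (19 × 50) = 0.14842
LCL = p̄ − 3·√(p̄(1−p̄)/n) = 0.14842 − 3 × 0.05028 = -0.00241 → 0 (negative, so LCL = 0)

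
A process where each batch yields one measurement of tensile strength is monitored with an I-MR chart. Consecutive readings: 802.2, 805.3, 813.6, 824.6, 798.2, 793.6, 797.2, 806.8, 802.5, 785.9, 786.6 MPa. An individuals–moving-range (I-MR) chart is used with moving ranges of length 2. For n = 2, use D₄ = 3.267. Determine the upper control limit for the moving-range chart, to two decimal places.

Moving ranges: 3.1, 8.3, 11.0, 26.4, 4.6, 3.6, 9.6, 4.3, 16.6, 0.7; M̄R̄ = 88.2000 / 10 = 8.8200
UCL_MR = D₄·M̄R̄ = 3.267 × 8.8200 = 28.8149

28.81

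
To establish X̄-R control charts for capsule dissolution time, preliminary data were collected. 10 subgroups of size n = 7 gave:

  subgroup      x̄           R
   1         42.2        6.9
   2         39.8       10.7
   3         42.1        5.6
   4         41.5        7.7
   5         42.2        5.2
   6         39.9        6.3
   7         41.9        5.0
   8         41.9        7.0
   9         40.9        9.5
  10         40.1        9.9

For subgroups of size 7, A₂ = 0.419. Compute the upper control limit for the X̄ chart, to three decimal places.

44.342

X̄̄ = (42.2 + 39.8 + 42.1 + 41.5 + 42.2 + 39.9 + 41.9 + 41.9 + 40.9 + 40.1) / 10 = 412.5000 / 10 = 41.2500
R̄ = (6.9 + 10.7 + 5.6 + 7.7 + 5.2 + 6.3 + 5.0 + 7.0 + 9.5 + 9.9) / 10 = 73.8000 / 10 = 7.3800
UCL = X̄̄ + A₂·R̄ = 41.2500 + 0.419 × 7.3800 = 44.3422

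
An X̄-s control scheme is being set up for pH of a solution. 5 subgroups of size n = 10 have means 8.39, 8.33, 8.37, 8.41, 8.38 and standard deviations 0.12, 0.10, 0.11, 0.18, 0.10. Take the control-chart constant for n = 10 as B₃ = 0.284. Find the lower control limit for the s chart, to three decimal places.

0.035

s̄ = (0.12 + 0.10 + 0.11 + 0.18 + 0.10) / 5 = 0.1220
LCL_s = B₃·s̄ = 0.284 × 0.1220 = 0.0346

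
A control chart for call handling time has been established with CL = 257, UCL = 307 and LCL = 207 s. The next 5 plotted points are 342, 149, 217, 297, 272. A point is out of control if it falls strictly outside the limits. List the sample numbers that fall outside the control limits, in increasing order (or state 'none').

Compare each point to [207, 307]: sample 1 = 342 > UCL; sample 2 = 149 < LCL.

1, 2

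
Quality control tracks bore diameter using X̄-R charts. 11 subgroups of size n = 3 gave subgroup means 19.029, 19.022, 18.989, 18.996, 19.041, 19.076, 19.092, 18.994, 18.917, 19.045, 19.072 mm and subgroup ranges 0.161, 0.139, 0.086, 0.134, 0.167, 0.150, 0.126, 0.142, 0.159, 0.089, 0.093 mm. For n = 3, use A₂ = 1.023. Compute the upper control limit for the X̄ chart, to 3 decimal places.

X̄̄ = (19.029 + 19.022 + 18.989 + 18.996 + 19.041 + 19.076 + 19.092 + 18.994 + 18.917 + 19.045 + 19.072) / 11 = 209.2730 / 11 = 19.0248
R̄ = (0.161 + 0.139 + 0.086 + 0.134 + 0.167 + 0.150 + 0.126 + 0.142 + 0.159 + 0.089 + 0.093) / 11 = 1.4460 / 11 = 0.1315
UCL = X̄̄ + A₂·R̄ = 19.0248 + 1.023 × 0.1315 = 19.1593

19.159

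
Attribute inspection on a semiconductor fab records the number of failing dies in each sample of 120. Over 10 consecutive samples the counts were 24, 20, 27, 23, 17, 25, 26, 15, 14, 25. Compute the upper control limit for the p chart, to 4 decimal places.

0.2852

p̄ = Σdᵢ / (k·n) = 216 / (10 × 120) = 0.18000
UCL = p̄ + 3·√(p̄(1−p̄)/n) = 0.18000 + 3 × √(0.18000×0.82000/120) = 0.18000 + 3 × 0.03507 = 0.28521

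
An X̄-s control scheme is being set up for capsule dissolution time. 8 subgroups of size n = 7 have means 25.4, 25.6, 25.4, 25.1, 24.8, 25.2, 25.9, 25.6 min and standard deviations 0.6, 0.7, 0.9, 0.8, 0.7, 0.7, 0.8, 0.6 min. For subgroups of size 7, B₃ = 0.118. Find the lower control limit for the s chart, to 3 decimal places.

0.086

s̄ = (0.6 + 0.7 + 0.9 + 0.8 + 0.7 + 0.7 + 0.8 + 0.6) / 8 = 0.7250
LCL_s = B₃·s̄ = 0.118 × 0.7250 = 0.0855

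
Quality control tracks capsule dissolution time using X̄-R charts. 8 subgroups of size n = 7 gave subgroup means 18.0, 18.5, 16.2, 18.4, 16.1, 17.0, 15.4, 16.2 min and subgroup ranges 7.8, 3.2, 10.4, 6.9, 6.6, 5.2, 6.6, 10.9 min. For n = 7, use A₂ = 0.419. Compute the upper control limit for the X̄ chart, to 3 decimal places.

X̄̄ = (18.0 + 18.5 + 16.2 + 18.4 + 16.1 + 17.0 + 15.4 + 16.2) / 8 = 135.8000 / 8 = 16.9750
R̄ = (7.8 + 3.2 + 10.4 + 6.9 + 6.6 + 5.2 + 6.6 + 10.9) / 8 = 57.6000 / 8 = 7.2000
UCL = X̄̄ + A₂·R̄ = 16.9750 + 0.419 × 7.2000 = 19.9918

19.992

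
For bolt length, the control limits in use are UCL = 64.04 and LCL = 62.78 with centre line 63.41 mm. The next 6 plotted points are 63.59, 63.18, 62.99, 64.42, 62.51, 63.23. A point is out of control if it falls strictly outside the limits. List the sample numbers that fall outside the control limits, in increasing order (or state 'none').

4, 5

Compare each point to [62.78, 64.04]: sample 4 = 64.42 > UCL; sample 5 = 62.51 < LCL.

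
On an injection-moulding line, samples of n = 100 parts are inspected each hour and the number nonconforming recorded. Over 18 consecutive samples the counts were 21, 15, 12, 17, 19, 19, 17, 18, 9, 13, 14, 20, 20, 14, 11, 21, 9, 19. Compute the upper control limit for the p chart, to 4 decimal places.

p̄ = Σdᵢ / (k·n) = 288 / (18 × 100) = 0.16000
UCL = p̄ + 3·√(p̄(1−p̄)/n) = 0.16000 + 3 × √(0.16000×0.84000/100) = 0.16000 + 3 × 0.03666 = 0.26998

0.2700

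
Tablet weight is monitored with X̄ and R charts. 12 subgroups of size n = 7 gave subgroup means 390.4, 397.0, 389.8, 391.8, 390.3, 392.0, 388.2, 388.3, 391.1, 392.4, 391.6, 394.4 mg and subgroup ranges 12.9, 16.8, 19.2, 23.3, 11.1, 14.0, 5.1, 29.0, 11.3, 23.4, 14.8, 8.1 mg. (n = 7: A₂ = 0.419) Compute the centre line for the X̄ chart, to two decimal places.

391.44

X̄̄ = (390.4 + 397.0 + 389.8 + 391.8 + 390.3 + 392.0 + 388.2 + 388.3 + 391.1 + 392.4 + 391.6 + 394.4) / 12 = 4697.3000 / 12 = 391.4417
CL = X̄̄ = 391.4417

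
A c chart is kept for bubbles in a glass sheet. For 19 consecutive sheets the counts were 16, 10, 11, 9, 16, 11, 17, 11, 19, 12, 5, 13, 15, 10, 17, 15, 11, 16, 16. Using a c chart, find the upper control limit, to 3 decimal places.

24.040

c̄ = (16 + 10 + 11 + 9 + 16 + 11 + 17 + 11 + 19 + 12 + 5 + 13 + 15 + 10 + 17 + 15 + 11 + 16 + 16) / 19 = 250 / 19 = 13.1579
UCL = c̄ + 3√c̄ = 13.1579 + 3 × √13.1579 = 13.1579 + 3 × 3.6274 = 24.0400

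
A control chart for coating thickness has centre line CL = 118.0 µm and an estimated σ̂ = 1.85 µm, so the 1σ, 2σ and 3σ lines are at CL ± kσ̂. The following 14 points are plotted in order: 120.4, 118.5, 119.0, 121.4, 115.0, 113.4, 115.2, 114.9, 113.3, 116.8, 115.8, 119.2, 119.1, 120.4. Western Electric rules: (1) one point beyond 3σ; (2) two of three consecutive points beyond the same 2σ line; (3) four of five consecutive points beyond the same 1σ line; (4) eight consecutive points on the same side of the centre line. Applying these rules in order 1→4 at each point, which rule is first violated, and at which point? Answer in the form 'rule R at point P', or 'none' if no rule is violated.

rule 3 at point 8

Zone of each point (C = within 1σ̂, B = 1σ̂–2σ̂, A = 2σ̂–3σ̂, * = beyond 3σ̂; sign = side of CL): 1:+B, 2:+C, 3:+C, 4:+B, 5:-B, 6:-A, 7:-B, 8:-B, 9:-A, 10:-C, 11:-B, 12:+C, 13:+C, 14:+B
Rule 3 (four of five consecutive points beyond the same 1σ limit) is satisfied at point 8.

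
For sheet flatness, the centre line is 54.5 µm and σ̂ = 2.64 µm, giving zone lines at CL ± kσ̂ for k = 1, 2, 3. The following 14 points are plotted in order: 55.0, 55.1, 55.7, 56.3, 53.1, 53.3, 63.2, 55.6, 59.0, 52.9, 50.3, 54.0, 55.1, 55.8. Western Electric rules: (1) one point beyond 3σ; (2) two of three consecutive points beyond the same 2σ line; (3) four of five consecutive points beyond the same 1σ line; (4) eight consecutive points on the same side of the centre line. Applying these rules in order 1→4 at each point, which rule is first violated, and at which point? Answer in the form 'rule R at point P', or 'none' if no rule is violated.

rule 1 at point 7

Zone of each point (C = within 1σ̂, B = 1σ̂–2σ̂, A = 2σ̂–3σ̂, * = beyond 3σ̂; sign = side of CL): 1:+C, 2:+C, 3:+C, 4:+C, 5:-C, 6:-C, 7:+*, 8:+C, 9:+B, 10:-C, 11:-B, 12:-C, 13:+C, 14:+C
Rule 1 (one point beyond the 3σ limits) is satisfied at point 7.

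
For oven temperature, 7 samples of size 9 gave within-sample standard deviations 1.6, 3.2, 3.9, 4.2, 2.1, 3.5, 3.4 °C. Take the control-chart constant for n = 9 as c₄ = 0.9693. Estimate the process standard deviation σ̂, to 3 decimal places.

s̄ = (1.6 + 3.2 + 3.9 + 4.2 + 2.1 + 3.5 + 3.4) / 7 = 3.1286
σ̂ = s̄ / c₄ = 3.1286 / 0.9693 = 3.2277

3.228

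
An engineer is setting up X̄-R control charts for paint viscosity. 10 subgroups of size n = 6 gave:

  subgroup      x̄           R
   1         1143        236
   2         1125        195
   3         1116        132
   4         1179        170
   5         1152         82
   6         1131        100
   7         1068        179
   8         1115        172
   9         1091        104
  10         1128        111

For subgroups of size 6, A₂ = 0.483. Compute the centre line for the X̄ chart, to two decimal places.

X̄̄ = (1143 + 1125 + 1116 + 1179 + 1152 + 1131 + 1068 + 1115 + 1091 + 1128) / 10 = 11248.0000 / 10 = 1124.8000
CL = X̄̄ = 1124.8000

1124.80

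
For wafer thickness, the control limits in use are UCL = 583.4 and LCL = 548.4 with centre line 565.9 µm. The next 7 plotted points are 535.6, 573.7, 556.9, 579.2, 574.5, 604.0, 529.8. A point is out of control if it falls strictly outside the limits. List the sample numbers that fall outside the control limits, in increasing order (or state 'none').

Compare each point to [548.4, 583.4]: sample 1 = 535.6 < LCL; sample 6 = 604.0 > UCL; sample 7 = 529.8 < LCL.

1, 6, 7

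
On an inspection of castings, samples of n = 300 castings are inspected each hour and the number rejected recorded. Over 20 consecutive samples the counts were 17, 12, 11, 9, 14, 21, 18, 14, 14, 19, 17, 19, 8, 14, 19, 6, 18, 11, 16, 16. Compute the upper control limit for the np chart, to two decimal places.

p̄ = Σdᵢ / (k·n) = 293 / (20 × 300) = 0.04883
UCL = np̄ + 3·√(np̄(1−p̄)) = 14.6500 + 3 × √(14.6500×0.95117) = 14.6500 + 3 × 3.7329 = 25.8487

25.85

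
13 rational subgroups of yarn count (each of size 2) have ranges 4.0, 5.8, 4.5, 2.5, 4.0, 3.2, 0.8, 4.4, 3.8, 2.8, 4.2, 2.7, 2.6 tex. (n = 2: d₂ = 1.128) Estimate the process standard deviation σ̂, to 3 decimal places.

3.089

R̄ = (4.0 + 5.8 + 4.5 + 2.5 + 4.0 + 3.2 + 0.8 + 4.4 + 3.8 + 2.8 + 4.2 + 2.7 + 2.6) / 13 = 3.4846
σ̂ = R̄ / d₂ = 3.4846 / 1.128 = 3.0892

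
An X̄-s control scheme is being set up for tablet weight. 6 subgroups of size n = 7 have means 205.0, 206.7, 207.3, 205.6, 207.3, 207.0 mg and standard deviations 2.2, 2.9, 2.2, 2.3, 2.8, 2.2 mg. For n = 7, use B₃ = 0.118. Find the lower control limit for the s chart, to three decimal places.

0.287

s̄ = (2.2 + 2.9 + 2.2 + 2.3 + 2.8 + 2.2) / 6 = 2.4333
LCL_s = B₃·s̄ = 0.118 × 2.4333 = 0.2871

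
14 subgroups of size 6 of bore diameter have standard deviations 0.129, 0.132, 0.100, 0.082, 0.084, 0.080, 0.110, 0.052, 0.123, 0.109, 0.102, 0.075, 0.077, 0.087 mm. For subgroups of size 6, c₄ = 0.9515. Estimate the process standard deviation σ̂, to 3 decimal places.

s̄ = (0.129 + 0.132 + 0.100 + 0.082 + 0.084 + 0.080 + 0.110 + 0.052 + 0.123 + 0.109 + 0.102 + 0.075 + 0.077 + 0.087) / 14 = 0.0959
σ̂ = s̄ / c₄ = 0.0959 / 0.9515 = 0.1007

0.101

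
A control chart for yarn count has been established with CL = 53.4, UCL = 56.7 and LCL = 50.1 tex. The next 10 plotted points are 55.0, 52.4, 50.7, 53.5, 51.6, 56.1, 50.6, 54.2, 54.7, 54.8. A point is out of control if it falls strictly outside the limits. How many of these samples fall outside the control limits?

All 10 points lie within [50.1, 56.7].

0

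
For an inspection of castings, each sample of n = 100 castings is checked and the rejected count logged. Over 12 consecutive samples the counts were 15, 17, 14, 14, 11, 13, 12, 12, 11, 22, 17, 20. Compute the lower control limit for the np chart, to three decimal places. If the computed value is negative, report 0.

4.170

p̄ = Σdᵢ / (k·n) = 178 / (12 × 100) = 0.14833
LCL = np̄ − 3·√(np̄(1−p̄)) = 14.8333 − 3 × 3.5543 = 4.1704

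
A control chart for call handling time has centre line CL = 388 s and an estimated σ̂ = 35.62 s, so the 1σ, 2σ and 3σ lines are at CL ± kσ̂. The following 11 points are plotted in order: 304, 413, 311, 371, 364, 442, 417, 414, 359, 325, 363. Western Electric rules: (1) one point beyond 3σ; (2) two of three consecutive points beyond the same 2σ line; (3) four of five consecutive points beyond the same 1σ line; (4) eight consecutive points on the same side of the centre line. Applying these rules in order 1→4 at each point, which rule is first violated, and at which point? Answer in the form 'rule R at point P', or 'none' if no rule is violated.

rule 2 at point 3

Zone of each point (C = within 1σ̂, B = 1σ̂–2σ̂, A = 2σ̂–3σ̂, * = beyond 3σ̂; sign = side of CL): 1:-A, 2:+C, 3:-A, 4:-C, 5:-C, 6:+B, 7:+C, 8:+C, 9:-C, 10:-B, 11:-C
Rule 2 (two of three consecutive points beyond the same 2σ limit) is satisfied at point 3.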